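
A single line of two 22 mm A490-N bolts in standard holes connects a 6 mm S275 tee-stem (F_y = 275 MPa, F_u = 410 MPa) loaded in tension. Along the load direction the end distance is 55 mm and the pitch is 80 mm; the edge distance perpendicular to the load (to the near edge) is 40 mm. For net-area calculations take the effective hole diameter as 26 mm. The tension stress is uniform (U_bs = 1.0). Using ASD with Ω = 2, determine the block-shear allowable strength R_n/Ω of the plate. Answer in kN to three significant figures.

100 kN

Shear plane L_v = 55 + 1·80 = 135 mm; A_gv = 135 × 6 = 810 mm².
A_nv = (135 − 1.5·26) × 6 = 576 mm².
A_nt = (40 − 0.5·26) × 6 = 162 mm².
0.6 F_u A_nv = 141.7 kN; 0.6 F_y A_gv = 133.7 kN → shear yielding governs the shear term.
R_n = 133.7 + 1.0 × 410 × 162 / 1000 = 200.1 kN.
Allowable strength R_n/Ω = 200.1 / 2 = 100 kN.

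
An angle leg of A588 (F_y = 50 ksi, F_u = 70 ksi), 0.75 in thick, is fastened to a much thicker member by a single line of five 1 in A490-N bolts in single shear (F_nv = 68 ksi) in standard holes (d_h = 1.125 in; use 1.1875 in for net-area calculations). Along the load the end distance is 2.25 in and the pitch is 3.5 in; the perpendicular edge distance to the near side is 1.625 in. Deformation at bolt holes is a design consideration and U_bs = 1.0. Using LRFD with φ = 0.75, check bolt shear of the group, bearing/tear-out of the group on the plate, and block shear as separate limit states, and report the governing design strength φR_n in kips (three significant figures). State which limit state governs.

Bolt shear: A_b = π·1²/4 = 0.7854 in²; R_n = 68 × 0.7854 × 5 × 1 = 267 kips → 0.75 × 267 = 200 kips.
Bearing: edge l_c = 1.688, r_n = 106.3 kips; interior l_c = 2.375, r_n = 126 kips; R_n = 106.3 + 4·126 = 610.3 kips → 458 kips.
Block shear: A_gv = 12.19, A_nv = 8.18, A_nt = 0.7734 in²; R_n = min(0.6F_uA_nv, 0.6F_yA_gv) + U_bs·F_u·A_nt = 397.7 kips → 298 kips.
Bolt shear governs: 200 kips.

200 kips (bolt shear governs)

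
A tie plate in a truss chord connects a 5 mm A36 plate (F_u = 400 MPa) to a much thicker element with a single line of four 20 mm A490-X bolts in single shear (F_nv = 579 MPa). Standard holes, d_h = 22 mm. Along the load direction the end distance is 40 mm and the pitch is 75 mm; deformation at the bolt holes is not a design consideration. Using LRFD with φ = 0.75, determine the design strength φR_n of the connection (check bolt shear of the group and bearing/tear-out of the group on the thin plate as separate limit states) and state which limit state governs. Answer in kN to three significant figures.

335 kN (bearing governs)

Bolt shear: A_b = π·20²/4 = 314.2 mm²; R_n = 579 × 314.2 × 4 × 1 / 1000 = 727.6 kN → 0.75 × 727.6 = 546 kN.
Bearing (1.5 l_c t F_u ≤ 3.0 d t F_u): upper limit = 3.0·20·5·400 / 1000 = 120 kN.
  Edge l_c = 40 − 22/2 = 29 → r_n = 87 kN; interior l_c = 75 − 22 = 53 → r_n = 120 kN.
  R_n,bearing = 1·87 + 3·120 = 447 kN → 0.75 × 447 = 335 kN.
Bearing governs: 335 kN.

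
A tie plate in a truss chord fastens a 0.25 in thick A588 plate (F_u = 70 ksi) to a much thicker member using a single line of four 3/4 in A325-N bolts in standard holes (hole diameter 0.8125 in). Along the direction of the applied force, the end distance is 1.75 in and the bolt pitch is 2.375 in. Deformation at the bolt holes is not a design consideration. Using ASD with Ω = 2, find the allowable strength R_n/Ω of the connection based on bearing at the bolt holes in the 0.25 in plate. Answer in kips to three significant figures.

Per bolt r_n = 1.5 l_c t F_u ≤ 3.0 d t F_u; upper limit = 3.0 × 0.75 × 0.25 × 70 = 39.38 kips.
Edge bolt: l_c = 1.75 − 0.8125/2 = 1.344 in → 1.5 × 1.344 × 0.25 × 70 = 35.27 → r_n = 35.27 kips.
Interior bolts: l_c = 2.375 − 0.8125 = 1.562 in → 1.5 × 1.562 × 0.25 × 70 = 41.02 → r_n = 39.38 kips.
R_n = 1 × 35.27 + 3 × 39.38 = 153.4 kips.
Allowable strength R_n/Ω = 153.4 / 2 = 76.7 kips.

76.7 kips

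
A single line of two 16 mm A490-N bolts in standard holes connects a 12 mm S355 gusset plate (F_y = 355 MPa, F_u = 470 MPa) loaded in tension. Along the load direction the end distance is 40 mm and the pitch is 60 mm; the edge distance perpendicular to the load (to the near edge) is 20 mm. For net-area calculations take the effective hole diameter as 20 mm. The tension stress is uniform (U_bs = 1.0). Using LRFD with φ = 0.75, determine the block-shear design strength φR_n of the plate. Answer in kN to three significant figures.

220 kN

Shear plane L_v = 40 + 1·60 = 100 mm; A_gv = 100 × 12 = 1200 mm².
A_nv = (100 − 1.5·20) × 12 = 840 mm².
A_nt = (20 − 0.5·20) × 12 = 120 mm².
0.6 F_u A_nv = 236.9 kN; 0.6 F_y A_gv = 255.6 kN → shear rupture governs the shear term.
R_n = 236.9 + 1.0 × 470 × 120 / 1000 = 293.3 kN.
Design strength φR_n = 0.75 × 293.3 = 220 kN.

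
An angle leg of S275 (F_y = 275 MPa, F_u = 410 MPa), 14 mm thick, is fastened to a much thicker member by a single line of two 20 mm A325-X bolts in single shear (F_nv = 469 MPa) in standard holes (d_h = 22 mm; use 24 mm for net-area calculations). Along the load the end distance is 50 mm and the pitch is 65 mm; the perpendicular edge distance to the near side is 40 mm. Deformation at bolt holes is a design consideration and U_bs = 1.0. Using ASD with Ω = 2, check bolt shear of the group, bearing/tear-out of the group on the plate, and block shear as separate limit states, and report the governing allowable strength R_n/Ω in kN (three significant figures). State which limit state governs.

Bolt shear: A_b = π·20²/4 = 314.2 mm²; R_n = 469 × 314.2 × 2 × 1 / 1000 = 294.7 kN → 294.7 / 2 = 147 kN.
Bearing: edge l_c = 39, r_n = 268.6 kN; interior l_c = 43, r_n = 275.5 kN; R_n = 268.6 + 1·275.5 = 544.2 kN → 272 kN.
Block shear: A_gv = 1610, A_nv = 1106, A_nt = 392 mm²; R_n = min(0.6F_uA_nv, 0.6F_yA_gv) + U_bs·F_u·A_nt = 426.4 kN → 213 kN.
Bolt shear governs: 147 kN.

147 kN (bolt shear governs)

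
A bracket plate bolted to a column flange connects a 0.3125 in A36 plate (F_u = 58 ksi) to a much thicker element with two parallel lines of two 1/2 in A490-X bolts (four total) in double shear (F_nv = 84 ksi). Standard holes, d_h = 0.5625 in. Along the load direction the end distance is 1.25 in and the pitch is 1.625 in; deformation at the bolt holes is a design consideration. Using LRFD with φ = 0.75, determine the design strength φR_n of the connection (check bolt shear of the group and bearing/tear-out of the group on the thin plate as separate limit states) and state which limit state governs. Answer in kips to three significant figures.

Bolt shear: A_b = π·0.5²/4 = 0.1963 in²; R_n = 84 × 0.1963 × 4 × 2 = 131.9 kips → 0.75 × 131.9 = 99 kips.
Bearing (1.2 l_c t F_u ≤ 2.4 d t F_u): upper limit = 2.4·0.5·0.3125·58 = 21.75 kips.
  Edge l_c = 1.25 − 0.5625/2 = 0.9688 → r_n = 21.07 kips; interior l_c = 1.625 − 0.5625 = 1.062 → r_n = 21.75 kips.
  R_n,bearing = 2·21.07 + 2·21.75 = 85.64 kips → 0.75 × 85.64 = 64.2 kips.
Bearing governs: 64.2 kips.

64.2 kips (bearing governs)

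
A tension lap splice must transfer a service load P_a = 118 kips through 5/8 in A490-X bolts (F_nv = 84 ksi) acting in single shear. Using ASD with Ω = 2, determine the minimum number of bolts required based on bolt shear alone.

10 bolts

A_b = π·0.625²/4 = 0.3068 in².
Per-bolt allowable strength R_n/Ω = 84 × 0.3068 × 1 / 2 = 12.89 kips.
n ≥ 118 / 12.89 = 9.158 → use 10 bolts.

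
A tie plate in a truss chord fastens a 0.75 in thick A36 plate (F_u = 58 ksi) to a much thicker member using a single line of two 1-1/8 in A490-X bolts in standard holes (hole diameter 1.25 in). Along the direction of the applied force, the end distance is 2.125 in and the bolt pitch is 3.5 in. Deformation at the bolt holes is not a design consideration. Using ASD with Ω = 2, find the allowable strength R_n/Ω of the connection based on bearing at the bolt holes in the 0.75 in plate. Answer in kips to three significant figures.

Per bolt r_n = 1.5 l_c t F_u ≤ 3.0 d t F_u; upper limit = 3.0 × 1.125 × 0.75 × 58 = 146.8 kips.
Edge bolt: l_c = 2.125 − 1.25/2 = 1.5 in → 1.5 × 1.5 × 0.75 × 58 = 97.88 → r_n = 97.88 kips.
Interior bolts: l_c = 3.5 − 1.25 = 2.25 in → 1.5 × 2.25 × 0.75 × 58 = 146.8 → r_n = 146.8 kips.
R_n = 1 × 97.88 + 1 × 146.8 = 244.7 kips.
Allowable strength R_n/Ω = 244.7 / 2 = 122 kips.

122 kips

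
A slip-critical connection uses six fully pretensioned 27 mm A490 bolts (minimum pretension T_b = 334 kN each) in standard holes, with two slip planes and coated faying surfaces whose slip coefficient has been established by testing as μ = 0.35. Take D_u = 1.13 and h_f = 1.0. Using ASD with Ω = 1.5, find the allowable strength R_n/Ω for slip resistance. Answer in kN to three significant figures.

R_n = μ · D_u · h_f · T_b · n_s · n_b = 0.35 × 1.13 × 1.0 × 334 × 2 × 6 = 1585 kN.
Allowable strength R_n/Ω = 1585 / 1.5 = 1060 kN.

1060 kN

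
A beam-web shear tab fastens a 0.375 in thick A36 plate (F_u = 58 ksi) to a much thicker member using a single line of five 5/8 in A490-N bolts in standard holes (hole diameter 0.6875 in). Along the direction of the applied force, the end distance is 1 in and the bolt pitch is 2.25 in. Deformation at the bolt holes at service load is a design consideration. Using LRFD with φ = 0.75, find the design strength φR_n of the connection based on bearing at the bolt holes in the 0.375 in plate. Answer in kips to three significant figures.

111 kips

Per bolt r_n = 1.2 l_c t F_u ≤ 2.4 d t F_u; upper limit = 2.4 × 0.625 × 0.375 × 58 = 32.62 kips.
Edge bolt: l_c = 1 − 0.6875/2 = 0.6562 in → 1.2 × 0.6562 × 0.375 × 58 = 17.13 → r_n = 17.13 kips.
Interior bolts: l_c = 2.25 − 0.6875 = 1.562 in → 1.2 × 1.562 × 0.375 × 58 = 40.78 → r_n = 32.62 kips.
R_n = 1 × 17.13 + 4 × 32.62 = 147.6 kips.
Design strength φR_n = 0.75 × 147.6 = 111 kips.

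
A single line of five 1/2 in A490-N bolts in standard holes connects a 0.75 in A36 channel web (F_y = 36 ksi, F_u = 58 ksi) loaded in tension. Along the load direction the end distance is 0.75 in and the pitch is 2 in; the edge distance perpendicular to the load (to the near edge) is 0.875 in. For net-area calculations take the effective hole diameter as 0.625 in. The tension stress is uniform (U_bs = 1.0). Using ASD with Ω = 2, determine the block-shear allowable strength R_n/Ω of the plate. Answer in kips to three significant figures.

83.1 kips

Shear plane L_v = 0.75 + 4·2 = 8.75 in; A_gv = 8.75 × 0.75 = 6.562 in².
A_nv = (8.75 − 4.5·0.625) × 0.75 = 4.453 in².
A_nt = (0.875 − 0.5·0.625) × 0.75 = 0.4219 in².
0.6 F_u A_nv = 155 kips; 0.6 F_y A_gv = 141.8 kips → shear yielding governs the shear term.
R_n = 141.8 + 1.0 × 58 × 0.4219 = 166.2 kips.
Allowable strength R_n/Ω = 166.2 / 2 = 83.1 kips.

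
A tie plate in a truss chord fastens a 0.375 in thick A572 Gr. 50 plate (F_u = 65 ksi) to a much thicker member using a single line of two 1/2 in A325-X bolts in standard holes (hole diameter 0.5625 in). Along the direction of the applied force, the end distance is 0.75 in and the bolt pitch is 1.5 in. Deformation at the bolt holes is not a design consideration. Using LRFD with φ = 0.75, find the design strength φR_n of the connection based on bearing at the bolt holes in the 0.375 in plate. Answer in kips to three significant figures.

38.6 kips

Per bolt r_n = 1.5 l_c t F_u ≤ 3.0 d t F_u; upper limit = 3.0 × 0.5 × 0.375 × 65 = 36.56 kips.
Edge bolt: l_c = 0.75 − 0.5625/2 = 0.4688 in → 1.5 × 0.4688 × 0.375 × 65 = 17.14 → r_n = 17.14 kips.
Interior bolts: l_c = 1.5 − 0.5625 = 0.9375 in → 1.5 × 0.9375 × 0.375 × 65 = 34.28 → r_n = 34.28 kips.
R_n = 1 × 17.14 + 1 × 34.28 = 51.42 kips.
Design strength φR_n = 0.75 × 51.42 = 38.6 kips.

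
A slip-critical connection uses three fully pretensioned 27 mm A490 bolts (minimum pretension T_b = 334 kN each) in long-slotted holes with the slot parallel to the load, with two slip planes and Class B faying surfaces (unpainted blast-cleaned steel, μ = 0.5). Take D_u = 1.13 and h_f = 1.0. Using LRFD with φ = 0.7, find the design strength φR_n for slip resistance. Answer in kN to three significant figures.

R_n = μ · D_u · h_f · T_b · n_s · n_b = 0.5 × 1.13 × 1.0 × 334 × 2 × 3 = 1132 kN.
Design strength φR_n = 0.7 × 1132 = 793 kN.

793 kN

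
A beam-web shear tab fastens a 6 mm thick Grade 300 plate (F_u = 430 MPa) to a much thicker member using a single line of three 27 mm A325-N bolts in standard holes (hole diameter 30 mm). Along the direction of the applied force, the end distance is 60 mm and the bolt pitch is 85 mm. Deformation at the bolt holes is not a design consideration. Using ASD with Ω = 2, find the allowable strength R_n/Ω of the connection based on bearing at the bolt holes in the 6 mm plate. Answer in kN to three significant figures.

296 kN

Per bolt r_n = 1.5 l_c t F_u ≤ 3.0 d t F_u; upper limit = 3.0 × 27 × 6 × 430 / 1000 = 209 kN.
Edge bolt: l_c = 60 − 30/2 = 45 mm → 1.5 × 45 × 6 × 430 / 1000 = 174.2 → r_n = 174.2 kN.
Interior bolts: l_c = 85 − 30 = 55 mm → 1.5 × 55 × 6 × 430 / 1000 = 212.8 → r_n = 209 kN.
R_n = 1 × 174.2 + 2 × 209 = 592.1 kN.
Allowable strength R_n/Ω = 592.1 / 2 = 296 kN.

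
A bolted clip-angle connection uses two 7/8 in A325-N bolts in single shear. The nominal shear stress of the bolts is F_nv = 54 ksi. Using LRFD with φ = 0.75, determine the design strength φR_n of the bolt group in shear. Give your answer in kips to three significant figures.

A_b = π × 0.875² / 4 = 0.6013 in².
R_n = F_nv · A_b · n · n_s = 54 × 0.6013 × 2 × 1 = 64.94 kips.
Design strength φR_n = 0.75 × 64.94 = 48.7 kips.

48.7 kips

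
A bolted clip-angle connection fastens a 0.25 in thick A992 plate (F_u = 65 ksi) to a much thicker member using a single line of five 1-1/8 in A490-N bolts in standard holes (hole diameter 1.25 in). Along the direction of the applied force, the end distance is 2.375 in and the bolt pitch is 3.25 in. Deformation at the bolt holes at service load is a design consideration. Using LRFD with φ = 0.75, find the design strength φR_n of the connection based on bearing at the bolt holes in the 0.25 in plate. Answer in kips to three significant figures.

143 kips

Per bolt r_n = 1.2 l_c t F_u ≤ 2.4 d t F_u; upper limit = 2.4 × 1.125 × 0.25 × 65 = 43.87 kips.
Edge bolt: l_c = 2.375 − 1.25/2 = 1.75 in → 1.2 × 1.75 × 0.25 × 65 = 34.12 → r_n = 34.12 kips.
Interior bolts: l_c = 3.25 − 1.25 = 2 in → 1.2 × 2 × 0.25 × 65 = 39 → r_n = 39 kips.
R_n = 1 × 34.12 + 4 × 39 = 190.1 kips.
Design strength φR_n = 0.75 × 190.1 = 143 kips.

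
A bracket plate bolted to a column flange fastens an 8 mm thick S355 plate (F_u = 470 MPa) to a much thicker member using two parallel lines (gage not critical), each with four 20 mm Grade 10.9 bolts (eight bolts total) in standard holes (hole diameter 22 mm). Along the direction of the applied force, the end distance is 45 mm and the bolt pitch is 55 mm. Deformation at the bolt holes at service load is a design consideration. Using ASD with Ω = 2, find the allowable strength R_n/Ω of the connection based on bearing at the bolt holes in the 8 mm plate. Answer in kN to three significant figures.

Per bolt r_n = 1.2 l_c t F_u ≤ 2.4 d t F_u; upper limit = 2.4 × 20 × 8 × 470 / 1000 = 180.5 kN.
Edge bolt: l_c = 45 − 22/2 = 34 mm → 1.2 × 34 × 8 × 470 / 1000 = 153.4 → r_n = 153.4 kN.
Interior bolts: l_c = 55 − 22 = 33 mm → 1.2 × 33 × 8 × 470 / 1000 = 148.9 → r_n = 148.9 kN.
R_n = 2 × 153.4 + 6 × 148.9 = 1200 kN.
Allowable strength R_n/Ω = 1200 / 2 = 600 kN.

600 kN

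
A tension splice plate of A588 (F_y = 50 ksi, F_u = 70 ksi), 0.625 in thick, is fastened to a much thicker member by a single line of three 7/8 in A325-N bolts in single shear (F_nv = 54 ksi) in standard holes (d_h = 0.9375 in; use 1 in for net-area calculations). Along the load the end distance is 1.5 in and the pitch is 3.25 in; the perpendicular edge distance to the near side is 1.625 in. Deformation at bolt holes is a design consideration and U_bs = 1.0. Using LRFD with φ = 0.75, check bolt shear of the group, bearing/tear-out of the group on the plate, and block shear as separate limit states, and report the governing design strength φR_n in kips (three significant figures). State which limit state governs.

73.1 kips (bolt shear governs)

Bolt shear: A_b = π·0.875²/4 = 0.6013 in²; R_n = 54 × 0.6013 × 3 × 1 = 97.41 kips → 0.75 × 97.41 = 73.1 kips.
Bearing: edge l_c = 1.031, r_n = 54.14 kips; interior l_c = 2.312, r_n = 91.88 kips; R_n = 54.14 + 2·91.88 = 237.9 kips → 178 kips.
Block shear: A_gv = 5, A_nv = 3.438, A_nt = 0.7031 in²; R_n = min(0.6F_uA_nv, 0.6F_yA_gv) + U_bs·F_u·A_nt = 193.6 kips → 145 kips.
Bolt shear governs: 73.1 kips.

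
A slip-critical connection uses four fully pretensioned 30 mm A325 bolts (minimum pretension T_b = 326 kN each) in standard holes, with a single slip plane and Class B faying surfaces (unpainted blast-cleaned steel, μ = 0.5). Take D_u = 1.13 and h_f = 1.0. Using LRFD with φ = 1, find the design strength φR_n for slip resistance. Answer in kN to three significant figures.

737 kN

R_n = μ · D_u · h_f · T_b · n_s · n_b = 0.5 × 1.13 × 1.0 × 326 × 1 × 4 = 736.8 kN.
Design strength φR_n = 1 × 736.8 = 737 kN.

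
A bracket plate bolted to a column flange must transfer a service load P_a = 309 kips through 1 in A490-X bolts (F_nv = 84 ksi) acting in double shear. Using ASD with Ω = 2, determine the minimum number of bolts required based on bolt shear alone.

A_b = π·1²/4 = 0.7854 in².
Per-bolt allowable strength R_n/Ω = 84 × 0.7854 × 2 / 2 = 65.97 kips.
n ≥ 309 / 65.97 = 4.684 → use 5 bolts.

5 bolts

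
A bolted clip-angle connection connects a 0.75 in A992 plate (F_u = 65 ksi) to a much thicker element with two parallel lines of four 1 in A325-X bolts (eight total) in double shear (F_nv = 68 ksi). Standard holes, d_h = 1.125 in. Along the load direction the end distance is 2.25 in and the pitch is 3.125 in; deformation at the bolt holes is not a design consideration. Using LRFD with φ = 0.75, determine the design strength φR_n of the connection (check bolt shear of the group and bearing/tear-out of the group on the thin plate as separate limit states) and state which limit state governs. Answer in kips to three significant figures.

Bolt shear: A_b = π·1²/4 = 0.7854 in²; R_n = 68 × 0.7854 × 8 × 2 = 854.5 kips → 0.75 × 854.5 = 641 kips.
Bearing (1.5 l_c t F_u ≤ 3.0 d t F_u): upper limit = 3.0·1·0.75·65 = 146.2 kips.
  Edge l_c = 2.25 − 1.125/2 = 1.688 → r_n = 123.4 kips; interior l_c = 3.125 − 1.125 = 2 → r_n = 146.2 kips.
  R_n,bearing = 2·123.4 + 6·146.2 = 1124 kips → 0.75 × 1124 = 843 kips.
Bolt shear governs: 641 kips.

641 kips (bolt shear governs)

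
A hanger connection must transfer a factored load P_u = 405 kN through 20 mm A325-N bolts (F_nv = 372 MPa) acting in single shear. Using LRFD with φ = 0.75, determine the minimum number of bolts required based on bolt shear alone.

A_b = π·20²/4 = 314.2 mm².
Per-bolt design strength φR_n = 0.75 × 372 × 314.2 × 1 / 1000 = 87.65 kN.
n ≥ 405 / 87.65 = 4.621 → use 5 bolts.

5 bolts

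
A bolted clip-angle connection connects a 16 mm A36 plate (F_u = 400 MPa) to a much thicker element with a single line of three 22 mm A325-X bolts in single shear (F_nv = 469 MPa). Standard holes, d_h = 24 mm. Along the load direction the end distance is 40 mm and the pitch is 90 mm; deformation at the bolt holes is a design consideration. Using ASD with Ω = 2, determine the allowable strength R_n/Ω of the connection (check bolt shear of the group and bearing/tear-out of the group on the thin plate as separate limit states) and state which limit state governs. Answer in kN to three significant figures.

267 kN (bolt shear governs)

Bolt shear: A_b = π·22²/4 = 380.1 mm²; R_n = 469 × 380.1 × 3 × 1 / 1000 = 534.8 kN → 534.8 / 2 = 267 kN.
Bearing (1.2 l_c t F_u ≤ 2.4 d t F_u): upper limit = 2.4·22·16·400 / 1000 = 337.9 kN.
  Edge l_c = 40 − 24/2 = 28 → r_n = 215 kN; interior l_c = 90 − 24 = 66 → r_n = 337.9 kN.
  R_n,bearing = 1·215 + 2·337.9 = 890.9 kN → 890.9 / 2 = 445 kN.
Bolt shear governs: 267 kN.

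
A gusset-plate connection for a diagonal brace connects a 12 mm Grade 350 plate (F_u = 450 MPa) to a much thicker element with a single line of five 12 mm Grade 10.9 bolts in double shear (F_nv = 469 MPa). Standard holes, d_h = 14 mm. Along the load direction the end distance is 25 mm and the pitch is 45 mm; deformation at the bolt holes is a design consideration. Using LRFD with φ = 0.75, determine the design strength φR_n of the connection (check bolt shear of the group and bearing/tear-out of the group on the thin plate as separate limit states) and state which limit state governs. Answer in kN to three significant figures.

398 kN (bolt shear governs)

Bolt shear: A_b = π·12²/4 = 113.1 mm²; R_n = 469 × 113.1 × 5 × 2 / 1000 = 530.4 kN → 0.75 × 530.4 = 398 kN.
Bearing (1.2 l_c t F_u ≤ 2.4 d t F_u): upper limit = 2.4·12·12·450 / 1000 = 155.5 kN.
  Edge l_c = 25 − 14/2 = 18 → r_n = 116.6 kN; interior l_c = 45 − 14 = 31 → r_n = 155.5 kN.
  R_n,bearing = 1·116.6 + 4·155.5 = 738.7 kN → 0.75 × 738.7 = 554 kN.
Bolt shear governs: 398 kN.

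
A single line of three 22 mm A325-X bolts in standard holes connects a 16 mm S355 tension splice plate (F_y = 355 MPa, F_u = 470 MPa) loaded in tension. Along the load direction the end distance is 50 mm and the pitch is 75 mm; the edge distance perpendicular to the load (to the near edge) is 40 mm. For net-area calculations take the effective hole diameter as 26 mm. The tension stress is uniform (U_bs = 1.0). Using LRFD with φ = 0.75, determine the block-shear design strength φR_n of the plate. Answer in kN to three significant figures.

Shear plane L_v = 50 + 2·75 = 200 mm; A_gv = 200 × 16 = 3200 mm².
A_nv = (200 − 2.5·26) × 16 = 2160 mm².
A_nt = (40 − 0.5·26) × 16 = 432 mm².
0.6 F_u A_nv = 609.1 kN; 0.6 F_y A_gv = 681.6 kN → shear rupture governs the shear term.
R_n = 609.1 + 1.0 × 470 × 432 / 1000 = 812.2 kN.
Design strength φR_n = 0.75 × 812.2 = 609 kN.

609 kN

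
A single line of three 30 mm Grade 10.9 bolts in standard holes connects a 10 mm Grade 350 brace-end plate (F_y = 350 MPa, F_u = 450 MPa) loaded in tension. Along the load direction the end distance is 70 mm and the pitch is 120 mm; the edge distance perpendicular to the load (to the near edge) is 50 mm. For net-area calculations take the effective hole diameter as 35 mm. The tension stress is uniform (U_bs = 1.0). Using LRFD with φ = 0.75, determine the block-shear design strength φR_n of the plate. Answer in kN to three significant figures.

Shear plane L_v = 70 + 2·120 = 310 mm; A_gv = 310 × 10 = 3100 mm².
A_nv = (310 − 2.5·35) × 10 = 2225 mm².
A_nt = (50 − 0.5·35) × 10 = 325 mm².
0.6 F_u A_nv = 600.8 kN; 0.6 F_y A_gv = 651 kN → shear rupture governs the shear term.
R_n = 600.8 + 1.0 × 450 × 325 / 1000 = 747 kN.
Design strength φR_n = 0.75 × 747 = 560 kN.

560 kN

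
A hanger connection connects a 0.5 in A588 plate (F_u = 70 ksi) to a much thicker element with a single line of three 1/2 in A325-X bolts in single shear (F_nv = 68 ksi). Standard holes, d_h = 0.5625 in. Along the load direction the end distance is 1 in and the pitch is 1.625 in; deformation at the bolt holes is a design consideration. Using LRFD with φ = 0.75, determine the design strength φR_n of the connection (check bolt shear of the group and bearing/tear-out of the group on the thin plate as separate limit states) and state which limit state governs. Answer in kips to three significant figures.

30 kips (bolt shear governs)

Bolt shear: A_b = π·0.5²/4 = 0.1963 in²; R_n = 68 × 0.1963 × 3 × 1 = 40.06 kips → 0.75 × 40.06 = 30 kips.
Bearing (1.2 l_c t F_u ≤ 2.4 d t F_u): upper limit = 2.4·0.5·0.5·70 = 42 kips.
  Edge l_c = 1 − 0.5625/2 = 0.7188 → r_n = 30.19 kips; interior l_c = 1.625 − 0.5625 = 1.062 → r_n = 42 kips.
  R_n,bearing = 1·30.19 + 2·42 = 114.2 kips → 0.75 × 114.2 = 85.6 kips.
Bolt shear governs: 30 kips.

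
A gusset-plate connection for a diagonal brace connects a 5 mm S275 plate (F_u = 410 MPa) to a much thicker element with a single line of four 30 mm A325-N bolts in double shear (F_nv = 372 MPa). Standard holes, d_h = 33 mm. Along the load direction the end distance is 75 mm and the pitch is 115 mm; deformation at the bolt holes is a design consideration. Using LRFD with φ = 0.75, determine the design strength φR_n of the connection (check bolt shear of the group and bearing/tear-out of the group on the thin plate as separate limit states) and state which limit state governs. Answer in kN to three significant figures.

440 kN (bearing governs)

Bolt shear: A_b = π·30²/4 = 706.9 mm²; R_n = 372 × 706.9 × 4 × 2 / 1000 = 2104 kN → 0.75 × 2104 = 1580 kN.
Bearing (1.2 l_c t F_u ≤ 2.4 d t F_u): upper limit = 2.4·30·5·410 / 1000 = 147.6 kN.
  Edge l_c = 75 − 33/2 = 58.5 → r_n = 143.9 kN; interior l_c = 115 − 33 = 82 → r_n = 147.6 kN.
  R_n,bearing = 1·143.9 + 3·147.6 = 586.7 kN → 0.75 × 586.7 = 440 kN.
Bearing governs: 440 kN.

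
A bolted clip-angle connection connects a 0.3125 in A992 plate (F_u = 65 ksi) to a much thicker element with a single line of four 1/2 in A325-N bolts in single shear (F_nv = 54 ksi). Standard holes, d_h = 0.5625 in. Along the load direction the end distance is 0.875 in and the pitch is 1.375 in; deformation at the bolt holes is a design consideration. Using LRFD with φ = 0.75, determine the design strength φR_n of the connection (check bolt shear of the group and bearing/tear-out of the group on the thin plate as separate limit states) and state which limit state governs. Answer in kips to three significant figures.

Bolt shear: A_b = π·0.5²/4 = 0.1963 in²; R_n = 54 × 0.1963 × 4 × 1 = 42.41 kips → 0.75 × 42.41 = 31.8 kips.
Bearing (1.2 l_c t F_u ≤ 2.4 d t F_u): upper limit = 2.4·0.5·0.3125·65 = 24.38 kips.
  Edge l_c = 0.875 − 0.5625/2 = 0.5938 → r_n = 14.47 kips; interior l_c = 1.375 − 0.5625 = 0.8125 → r_n = 19.8 kips.
  R_n,bearing = 1·14.47 + 3·19.8 = 73.89 kips → 0.75 × 73.89 = 55.4 kips.
Bolt shear governs: 31.8 kips.

31.8 kips (bolt shear governs)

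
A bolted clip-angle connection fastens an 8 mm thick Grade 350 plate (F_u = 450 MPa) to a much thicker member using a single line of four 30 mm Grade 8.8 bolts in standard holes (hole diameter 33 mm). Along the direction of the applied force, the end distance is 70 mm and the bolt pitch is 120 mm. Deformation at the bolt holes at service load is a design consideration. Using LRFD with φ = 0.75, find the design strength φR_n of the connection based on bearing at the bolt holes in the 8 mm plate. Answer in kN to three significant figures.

757 kN

Per bolt r_n = 1.2 l_c t F_u ≤ 2.4 d t F_u; upper limit = 2.4 × 30 × 8 × 450 / 1000 = 259.2 kN.
Edge bolt: l_c = 70 − 33/2 = 53.5 mm → 1.2 × 53.5 × 8 × 450 / 1000 = 231.1 → r_n = 231.1 kN.
Interior bolts: l_c = 120 − 33 = 87 mm → 1.2 × 87 × 8 × 450 / 1000 = 375.8 → r_n = 259.2 kN.
R_n = 1 × 231.1 + 3 × 259.2 = 1009 kN.
Design strength φR_n = 0.75 × 1009 = 757 kN.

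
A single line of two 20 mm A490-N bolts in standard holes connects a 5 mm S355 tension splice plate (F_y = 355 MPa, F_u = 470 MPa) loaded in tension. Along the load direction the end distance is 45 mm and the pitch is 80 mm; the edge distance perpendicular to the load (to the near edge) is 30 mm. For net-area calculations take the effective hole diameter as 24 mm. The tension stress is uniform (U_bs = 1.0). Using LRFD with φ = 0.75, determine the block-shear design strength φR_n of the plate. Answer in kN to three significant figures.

Shear plane L_v = 45 + 1·80 = 125 mm; A_gv = 125 × 5 = 625 mm².
A_nv = (125 − 1.5·24) × 5 = 445 mm².
A_nt = (30 − 0.5·24) × 5 = 90 mm².
0.6 F_u A_nv = 125.5 kN; 0.6 F_y A_gv = 133.1 kN → shear rupture governs the shear term.
R_n = 125.5 + 1.0 × 470 × 90 / 1000 = 167.8 kN.
Design strength φR_n = 0.75 × 167.8 = 126 kN.

126 kN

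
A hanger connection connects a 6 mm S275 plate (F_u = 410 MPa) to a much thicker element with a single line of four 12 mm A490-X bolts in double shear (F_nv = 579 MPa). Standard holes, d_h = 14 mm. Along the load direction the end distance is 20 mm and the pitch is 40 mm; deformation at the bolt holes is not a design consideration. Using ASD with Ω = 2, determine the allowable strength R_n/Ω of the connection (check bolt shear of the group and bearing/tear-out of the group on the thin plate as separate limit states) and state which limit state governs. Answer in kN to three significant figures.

157 kN (bearing governs)

Bolt shear: A_b = π·12²/4 = 113.1 mm²; R_n = 579 × 113.1 × 4 × 2 / 1000 = 523.9 kN → 523.9 / 2 = 262 kN.
Bearing (1.5 l_c t F_u ≤ 3.0 d t F_u): upper limit = 3.0·12·6·410 / 1000 = 88.56 kN.
  Edge l_c = 20 − 14/2 = 13 → r_n = 47.97 kN; interior l_c = 40 − 14 = 26 → r_n = 88.56 kN.
  R_n,bearing = 1·47.97 + 3·88.56 = 313.6 kN → 313.6 / 2 = 157 kN.
Bearing governs: 157 kN.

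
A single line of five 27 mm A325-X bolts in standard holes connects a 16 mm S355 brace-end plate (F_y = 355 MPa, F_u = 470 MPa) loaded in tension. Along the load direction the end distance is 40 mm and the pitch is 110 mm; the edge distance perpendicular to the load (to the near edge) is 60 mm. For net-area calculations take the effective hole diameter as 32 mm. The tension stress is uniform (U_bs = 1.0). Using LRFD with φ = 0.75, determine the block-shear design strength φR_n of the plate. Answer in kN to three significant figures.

1390 kN

Shear plane L_v = 40 + 4·110 = 480 mm; A_gv = 480 × 16 = 7680 mm².
A_nv = (480 − 4.5·32) × 16 = 5376 mm².
A_nt = (60 − 0.5·32) × 16 = 704 mm².
0.6 F_u A_nv = 1516 kN; 0.6 F_y A_gv = 1636 kN → shear rupture governs the shear term.
R_n = 1516 + 1.0 × 470 × 704 / 1000 = 1847 kN.
Design strength φR_n = 0.75 × 1847 = 1390 kN.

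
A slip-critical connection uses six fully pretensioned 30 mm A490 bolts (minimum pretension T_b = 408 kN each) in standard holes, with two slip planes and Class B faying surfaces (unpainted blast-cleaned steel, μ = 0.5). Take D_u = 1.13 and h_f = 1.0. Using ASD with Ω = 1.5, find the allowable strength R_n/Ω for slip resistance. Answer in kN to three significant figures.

1840 kN

R_n = μ · D_u · h_f · T_b · n_s · n_b = 0.5 × 1.13 × 1.0 × 408 × 2 × 6 = 2766 kN.
Allowable strength R_n/Ω = 2766 / 1.5 = 1840 kN.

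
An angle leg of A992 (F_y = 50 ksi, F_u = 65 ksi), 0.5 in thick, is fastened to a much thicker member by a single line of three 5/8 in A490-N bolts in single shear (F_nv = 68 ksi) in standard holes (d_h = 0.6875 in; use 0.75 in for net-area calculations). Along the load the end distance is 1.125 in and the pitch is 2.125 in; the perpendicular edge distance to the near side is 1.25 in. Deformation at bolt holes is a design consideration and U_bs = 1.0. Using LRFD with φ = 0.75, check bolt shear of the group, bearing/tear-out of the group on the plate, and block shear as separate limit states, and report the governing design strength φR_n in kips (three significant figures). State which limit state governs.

46.9 kips (bolt shear governs)

Bolt shear: A_b = π·0.625²/4 = 0.3068 in²; R_n = 68 × 0.3068 × 3 × 1 = 62.59 kips → 0.75 × 62.59 = 46.9 kips.
Bearing: edge l_c = 0.7812, r_n = 30.47 kips; interior l_c = 1.438, r_n = 48.75 kips; R_n = 30.47 + 2·48.75 = 128 kips → 96 kips.
Block shear: A_gv = 2.688, A_nv = 1.75, A_nt = 0.4375 in²; R_n = min(0.6F_uA_nv, 0.6F_yA_gv) + U_bs·F_u·A_nt = 96.69 kips → 72.5 kips.
Bolt shear governs: 46.9 kips.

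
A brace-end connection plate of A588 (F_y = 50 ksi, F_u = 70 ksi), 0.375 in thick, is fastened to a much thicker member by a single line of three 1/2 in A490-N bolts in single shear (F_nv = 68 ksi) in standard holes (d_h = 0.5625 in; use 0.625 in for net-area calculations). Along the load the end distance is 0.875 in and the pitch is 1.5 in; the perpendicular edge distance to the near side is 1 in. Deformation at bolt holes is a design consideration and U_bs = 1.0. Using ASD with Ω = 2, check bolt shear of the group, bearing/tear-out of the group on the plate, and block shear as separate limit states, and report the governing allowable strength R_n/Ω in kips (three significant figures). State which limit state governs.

20 kips (bolt shear governs)

Bolt shear: A_b = π·0.5²/4 = 0.1963 in²; R_n = 68 × 0.1963 × 3 × 1 = 40.06 kips → 40.06 / 2 = 20 kips.
Bearing: edge l_c = 0.5938, r_n = 18.7 kips; interior l_c = 0.9375, r_n = 29.53 kips; R_n = 18.7 + 2·29.53 = 77.77 kips → 38.9 kips.
Block shear: A_gv = 1.453, A_nv = 0.8672, A_nt = 0.2578 in²; R_n = min(0.6F_uA_nv, 0.6F_yA_gv) + U_bs·F_u·A_nt = 54.47 kips → 27.2 kips.
Bolt shear governs: 20 kips.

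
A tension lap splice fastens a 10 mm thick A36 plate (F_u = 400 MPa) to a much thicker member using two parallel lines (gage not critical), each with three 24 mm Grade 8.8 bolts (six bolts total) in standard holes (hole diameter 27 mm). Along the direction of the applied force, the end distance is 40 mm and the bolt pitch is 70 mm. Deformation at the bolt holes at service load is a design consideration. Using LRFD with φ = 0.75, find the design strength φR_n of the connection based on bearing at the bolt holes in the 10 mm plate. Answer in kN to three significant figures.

Per bolt r_n = 1.2 l_c t F_u ≤ 2.4 d t F_u; upper limit = 2.4 × 24 × 10 × 400 / 1000 = 230.4 kN.
Edge bolt: l_c = 40 − 27/2 = 26.5 mm → 1.2 × 26.5 × 10 × 400 / 1000 = 127.2 → r_n = 127.2 kN.
Interior bolts: l_c = 70 − 27 = 43 mm → 1.2 × 43 × 10 × 400 / 1000 = 206.4 → r_n = 206.4 kN.
R_n = 2 × 127.2 + 4 × 206.4 = 1080 kN.
Design strength φR_n = 0.75 × 1080 = 810 kN.

810 kN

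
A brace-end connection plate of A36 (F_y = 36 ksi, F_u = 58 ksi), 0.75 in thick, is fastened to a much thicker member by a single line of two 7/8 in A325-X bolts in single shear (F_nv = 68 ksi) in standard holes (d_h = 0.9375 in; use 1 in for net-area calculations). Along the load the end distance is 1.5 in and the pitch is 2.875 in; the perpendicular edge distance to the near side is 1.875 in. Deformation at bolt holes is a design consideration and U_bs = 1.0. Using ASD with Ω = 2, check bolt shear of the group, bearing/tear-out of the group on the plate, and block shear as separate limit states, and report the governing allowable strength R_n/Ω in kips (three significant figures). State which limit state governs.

Bolt shear: A_b = π·0.875²/4 = 0.6013 in²; R_n = 68 × 0.6013 × 2 × 1 = 81.78 kips → 81.78 / 2 = 40.9 kips.
Bearing: edge l_c = 1.031, r_n = 53.83 kips; interior l_c = 1.938, r_n = 91.35 kips; R_n = 53.83 + 1·91.35 = 145.2 kips → 72.6 kips.
Block shear: A_gv = 3.281, A_nv = 2.156, A_nt = 1.031 in²; R_n = min(0.6F_uA_nv, 0.6F_yA_gv) + U_bs·F_u·A_nt = 130.7 kips → 65.3 kips.
Bolt shear governs: 40.9 kips.

40.9 kips (bolt shear governs)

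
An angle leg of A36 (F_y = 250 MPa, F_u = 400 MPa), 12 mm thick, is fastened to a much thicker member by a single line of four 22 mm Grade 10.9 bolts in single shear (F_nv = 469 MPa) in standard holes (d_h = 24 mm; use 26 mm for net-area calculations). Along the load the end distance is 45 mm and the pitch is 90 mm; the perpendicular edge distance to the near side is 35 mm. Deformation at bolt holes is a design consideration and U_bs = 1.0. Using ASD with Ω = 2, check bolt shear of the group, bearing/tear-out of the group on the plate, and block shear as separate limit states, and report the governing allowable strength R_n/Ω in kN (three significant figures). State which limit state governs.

Bolt shear: A_b = π·22²/4 = 380.1 mm²; R_n = 469 × 380.1 × 4 × 1 / 1000 = 713.1 kN → 713.1 / 2 = 357 kN.
Bearing: edge l_c = 33, r_n = 190.1 kN; interior l_c = 66, r_n = 253.4 kN; R_n = 190.1 + 3·253.4 = 950.4 kN → 475 kN.
Block shear: A_gv = 3780, A_nv = 2688, A_nt = 264 mm²; R_n = min(0.6F_uA_nv, 0.6F_yA_gv) + U_bs·F_u·A_nt = 672.6 kN → 336 kN.
Block shear governs: 336 kN.

336 kN (block shear governs)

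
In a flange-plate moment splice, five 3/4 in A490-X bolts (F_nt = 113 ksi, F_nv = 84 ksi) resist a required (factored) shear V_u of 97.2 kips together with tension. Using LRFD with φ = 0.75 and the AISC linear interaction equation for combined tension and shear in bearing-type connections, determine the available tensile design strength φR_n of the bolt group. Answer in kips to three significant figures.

113 kips

A_b = π·0.75²/4 = 0.4418 in²; f_rv = 97.2 / (5 × 0.4418) = 44 ksi.
F'_nt = 1.3 F_nt − (F_nt / φF_nv) f_rv = 1.3·113 − (113/(0.75·84))·44 = 67.97 ksi, capped at F_nt → F'_nt = 67.97 ksi.
R_n = F'_nt · A_b · n = 67.97 × 0.4418 × 5 = 150.1 kips.
Design strength φR_n = 0.75 × 150.1 = 113 kips.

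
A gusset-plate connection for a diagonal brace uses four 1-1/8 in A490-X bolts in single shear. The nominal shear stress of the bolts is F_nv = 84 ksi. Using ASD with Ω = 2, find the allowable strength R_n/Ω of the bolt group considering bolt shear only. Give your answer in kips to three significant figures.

167 kips

A_b = π × 1.125² / 4 = 0.994 in².
R_n = F_nv · A_b · n · n_s = 84 × 0.994 × 4 × 1 = 334 kips.
Allowable strength R_n/Ω = 334 / 2 = 167 kips.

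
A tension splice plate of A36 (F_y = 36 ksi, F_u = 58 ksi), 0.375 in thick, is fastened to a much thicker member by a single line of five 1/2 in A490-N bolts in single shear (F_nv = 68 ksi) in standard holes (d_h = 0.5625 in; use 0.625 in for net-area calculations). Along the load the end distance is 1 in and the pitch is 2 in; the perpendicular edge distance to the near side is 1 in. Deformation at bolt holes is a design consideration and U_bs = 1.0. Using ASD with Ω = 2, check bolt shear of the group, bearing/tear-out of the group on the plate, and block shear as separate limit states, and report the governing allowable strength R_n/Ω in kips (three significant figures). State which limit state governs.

Bolt shear: A_b = π·0.5²/4 = 0.1963 in²; R_n = 68 × 0.1963 × 5 × 1 = 66.76 kips → 66.76 / 2 = 33.4 kips.
Bearing: edge l_c = 0.7188, r_n = 18.76 kips; interior l_c = 1.438, r_n = 26.1 kips; R_n = 18.76 + 4·26.1 = 123.2 kips → 61.6 kips.
Block shear: A_gv = 3.375, A_nv = 2.32, A_nt = 0.2578 in²; R_n = min(0.6F_uA_nv, 0.6F_yA_gv) + U_bs·F_u·A_nt = 87.85 kips → 43.9 kips.
Bolt shear governs: 33.4 kips.

33.4 kips (bolt shear governs)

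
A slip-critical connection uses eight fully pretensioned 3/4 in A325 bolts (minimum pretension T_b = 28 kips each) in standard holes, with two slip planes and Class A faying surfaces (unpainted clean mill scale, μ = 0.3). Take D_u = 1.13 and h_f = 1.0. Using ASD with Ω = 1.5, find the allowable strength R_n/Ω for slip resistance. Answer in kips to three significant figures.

101 kips

R_n = μ · D_u · h_f · T_b · n_s · n_b = 0.3 × 1.13 × 1.0 × 28 × 2 × 8 = 151.9 kips.
Allowable strength R_n/Ω = 151.9 / 1.5 = 101 kips.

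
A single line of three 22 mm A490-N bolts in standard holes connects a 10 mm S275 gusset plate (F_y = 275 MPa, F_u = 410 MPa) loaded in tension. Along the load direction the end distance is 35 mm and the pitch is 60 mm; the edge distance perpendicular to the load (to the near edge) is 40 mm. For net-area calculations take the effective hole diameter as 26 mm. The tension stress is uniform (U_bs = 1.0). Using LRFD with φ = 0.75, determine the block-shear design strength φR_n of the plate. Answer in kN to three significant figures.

Shear plane L_v = 35 + 2·60 = 155 mm; A_gv = 155 × 10 = 1550 mm².
A_nv = (155 − 2.5·26) × 10 = 900 mm².
A_nt = (40 − 0.5·26) × 10 = 270 mm².
0.6 F_u A_nv = 221.4 kN; 0.6 F_y A_gv = 255.8 kN → shear rupture governs the shear term.
R_n = 221.4 + 1.0 × 410 × 270 / 1000 = 332.1 kN.
Design strength φR_n = 0.75 × 332.1 = 249 kN.

249 kN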